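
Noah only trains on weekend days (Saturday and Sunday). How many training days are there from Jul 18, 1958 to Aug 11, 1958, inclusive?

8

Jul 18, 1958 is a Friday.
That's 25 days from start to end, counting both.
25 = 7 × 3 + 4, so there are 3 full weeks plus 4 extra days.
Each full week contributes 2 weekend days (Sat, Sun): 3 × 2 = 6.
The 4 extra days are Friday, Saturday, Sunday, Monday — 2 of them qualify.
Total: 6 + 2 = 8.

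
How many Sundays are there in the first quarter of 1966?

13

1966-01-01 is a Saturday.
That's 90 days from start to end, counting both.
90 = 7 × 12 + 6, so there are 12 full weeks plus 6 extra days.
Each full week contributes one Sunday: 12 so far.
The 6 extra days are Sat, Sun, Mon, Tue, Wed, Thu — 1 of them qualifies.
Total: 12 + 1 = 13.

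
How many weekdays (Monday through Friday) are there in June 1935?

June 1, 1935 is a Saturday.
From June 1, 1935 to June 30, 1935 is 30 days inclusive.
30 = 7 × 4 + 2, so there are 4 full weeks plus 2 extra days.
Each full week contributes 5 weekdays (Mon–Fri): 4 × 5 = 20.
The 2 extra days are Saturday, Sunday — none qualify.
Total: 20 + 0 = 20.

20 weekdays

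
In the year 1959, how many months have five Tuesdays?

A month has five Tuesdays exactly when Tuesday falls within its first (length − 28) days.
Jan: 31 days, starts Thu → 5 of Thu, Fri, Sat
Feb: 28 days, starts Sun → 5 of (none)
Mar: 31 days, starts Sun → 5 of Sun, Mon, Tue ✓
Apr: 30 days, starts Wed → 5 of Wed, Thu
May: 31 days, starts Fri → 5 of Fri, Sat, Sun
Jun: 30 days, starts Mon → 5 of Mon, Tue ✓
Jul: 31 days, starts Wed → 5 of Wed, Thu, Fri
Aug: 31 days, starts Sat → 5 of Sat, Sun, Mon
Sep: 30 days, starts Tue → 5 of Tue, Wed ✓
Oct: 31 days, starts Thu → 5 of Thu, Fri, Sat
Nov: 30 days, starts Sun → 5 of Sun, Mon
Dec: 31 days, starts Tue → 5 of Tue, Wed, Thu ✓
Months with five Tuesdays: Mar, Jun, Sep, Dec.

4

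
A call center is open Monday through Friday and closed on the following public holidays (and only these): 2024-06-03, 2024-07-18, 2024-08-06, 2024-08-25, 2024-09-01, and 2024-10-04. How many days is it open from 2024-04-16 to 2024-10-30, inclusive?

2024-04-16 is a Tuesday.
The range spans 198 days (inclusive of both endpoints).
198 = 7 × 28 + 2, so there are 28 full weeks plus 2 extra days.
Each full week contributes 5 weekdays (Mon–Fri): 28 × 5 = 140.
The 2 extra days are Tuesday, Wednesday — 2 of them qualify.
Total: 140 + 2 = 142.
Holidays: 2024-06-03 (Mon); 2024-07-18 (Thu); 2024-08-06 (Tue); 2024-08-25 (Sun); 2024-09-01 (Sun); 2024-10-04 (Fri).
4 of the 6 holidays fall on weekdays; the rest are weekends and were already excluded.
Business days: 142 − 4 = 138.

138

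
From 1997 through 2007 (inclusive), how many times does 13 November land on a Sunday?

Day of week of November 13 in each year:
1997: Thu, 1998: Fri, 1999: Sat, 2000: Mon, 2001: Tue, 2002: Wed, 2003: Thu, 2004: Sat, 2005: Sun ✓, 2006: Mon, 2007: Tue
Sundays: 2005.

1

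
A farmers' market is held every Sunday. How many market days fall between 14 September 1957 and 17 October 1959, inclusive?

14 September 1957 is a Saturday.
From 14 September 1957 to 17 October 1959 is 764 days inclusive.
764 = 7 × 109 + 1, so there are 109 full weeks plus 1 extra day.
Each full week contributes one Sunday: 109 so far.
The 1 extra day is Saturday — none qualify.
Total: 109 + 0 = 109.

109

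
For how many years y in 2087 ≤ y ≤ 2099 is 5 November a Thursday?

Day of week of November 5 in each year:
2087: Wed, 2088: Fri, 2089: Sat, 2090: Sun, 2091: Mon, 2092: Wed, 2093: Thu ✓, 2094: Fri, 2095: Sat, 2096: Mon, 2097: Tue, 2098: Wed, 2099: Thu ✓
Thursdays: 2093, 2099.

2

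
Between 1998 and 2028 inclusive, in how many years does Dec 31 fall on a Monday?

Day of week of December 31 in each year:
1998: Thu, 1999: Fri, 2000: Sun, 2001: Mon ✓, 2002: Tue, 2003: Wed, 2004: Fri, 2005: Sat, 2006: Sun, 2007: Mon ✓, 2008: Wed, 2009: Thu, 2010: Fri, 2011: Sat, 2012: Mon ✓, 2013: Tue, 2014: Wed, 2015: Thu, 2016: Sat, 2017: Sun, 2018: Mon ✓, 2019: Tue, 2020: Thu, 2021: Fri, 2022: Sat, 2023: Sun, 2024: Tue, 2025: Wed, 2026: Thu, 2027: Fri, 2028: Sun
Mondays: 2001, 2007, 2012, 2018.

4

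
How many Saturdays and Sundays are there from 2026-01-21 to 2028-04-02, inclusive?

230

2026-01-21 is a Wednesday.
From 2026-01-21 to 2028-04-02 is 803 days inclusive.
803 = 7 × 114 + 5, so there are 114 full weeks plus 5 extra days.
Each full week contributes 2 weekend days (Sat, Sun): 114 × 2 = 228.
The 5 extra days are Wed, Thu, Fri, Sat, Sun — 2 of them qualify.
Total: 228 + 2 = 230.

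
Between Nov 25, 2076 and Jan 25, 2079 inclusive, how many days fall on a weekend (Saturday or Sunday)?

Nov 25, 2076 is a Wednesday.
That's 792 days from start to end, counting both.
792 = 7 × 113 + 1, so there are 113 full weeks plus 1 extra day.
Each full week contributes 2 weekend days (Sat, Sun): 113 × 2 = 226.
The 1 extra day is Wednesday — none qualify.
Total: 226 + 0 = 226.

226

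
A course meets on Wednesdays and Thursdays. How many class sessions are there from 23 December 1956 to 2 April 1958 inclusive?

23 December 1956 is a Sunday.
That's 466 days from start to end, counting both.
466 = 7 × 66 + 4, so there are 66 full weeks plus 4 extra days.
Each full week contributes 2 days from the set (Wed, Thu): 66 × 2 = 132.
The 4 extra days are Sun, Mon, Tue, Wed — 1 of them qualifies.
Total: 132 + 1 = 133.

133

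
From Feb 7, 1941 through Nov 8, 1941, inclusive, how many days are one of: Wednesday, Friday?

79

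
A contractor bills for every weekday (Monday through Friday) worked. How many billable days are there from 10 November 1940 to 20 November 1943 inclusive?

790

10 November 1940 is a Sunday.
That's 1106 days from start to end, counting both.
1106 = 7 × 158, so the span is exactly 158 full weeks.
Each full week contributes 5 weekdays (Mon–Fri): 158 × 5 = 790.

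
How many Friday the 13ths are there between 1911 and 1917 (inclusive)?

Friday-the-13ths by year:
1911: Jan, Oct
1912: Sep, Dec
1913: Jun
1914: Feb, Mar, Nov
1915: Aug
1916: Oct
1917: Apr, Jul

12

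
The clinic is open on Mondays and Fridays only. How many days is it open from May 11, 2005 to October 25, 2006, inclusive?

May 11, 2005 is a Wednesday.
The range spans 533 days (inclusive of both endpoints).
533 = 7 × 76 + 1, so there are 76 full weeks plus 1 extra day.
Each full week contributes 2 days from the set (Mon, Fri): 76 × 2 = 152.
The 1 extra day is Wednesday — none qualify.
Total: 152 + 0 = 152.

152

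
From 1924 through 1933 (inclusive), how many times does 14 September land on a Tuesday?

Day of week of September 14 in each year:
1924: Sun, 1925: Mon, 1926: Tue ✓, 1927: Wed, 1928: Fri, 1929: Sat, 1930: Sun, 1931: Mon, 1932: Wed, 1933: Thu
Tuesdays: 1926.

1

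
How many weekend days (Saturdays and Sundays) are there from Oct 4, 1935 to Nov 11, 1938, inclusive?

324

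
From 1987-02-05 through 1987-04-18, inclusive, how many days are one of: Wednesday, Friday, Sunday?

1987-02-05 is a Thursday.
That's 73 days from start to end, counting both.
73 = 7 × 10 + 3, so there are 10 full weeks plus 3 extra days.
Each full week contributes 3 days from the set (Wed, Fri, Sun): 10 × 3 = 30.
The 3 extra days are Thursday, Friday, Saturday — 1 of them qualifies.
Total: 30 + 1 = 31.

31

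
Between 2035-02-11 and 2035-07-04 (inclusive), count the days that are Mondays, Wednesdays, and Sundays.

2035-02-11 is a Sunday.
The range spans 144 days (inclusive of both endpoints).
144 = 7 × 20 + 4, so there are 20 full weeks plus 4 extra days.
Each full week contributes 3 days from the set (Mon, Wed, Sun): 20 × 3 = 60.
The 4 extra days are Sunday, Monday, Tuesday, Wednesday — 3 of them qualify.
Total: 60 + 3 = 63.

63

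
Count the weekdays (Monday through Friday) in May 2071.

May 1, 2071 is a Friday.
The range spans 31 days (inclusive of both endpoints).
31 = 7 × 4 + 3, so there are 4 full weeks plus 3 extra days.
Each full week contributes 5 weekdays (Mon–Fri): 4 × 5 = 20.
The 3 extra days are Fri, Sat, Sun — 1 of them qualifies.
Total: 20 + 1 = 21.

21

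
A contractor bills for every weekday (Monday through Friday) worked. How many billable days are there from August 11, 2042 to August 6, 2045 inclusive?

August 11, 2042 is a Monday.
From August 11, 2042 to August 6, 2045 is 1092 days inclusive.
1092 = 7 × 156, so the span is exactly 156 full weeks.
Each full week contributes 5 weekdays (Mon–Fri): 156 × 5 = 780.
Total: 780.

780 weekdays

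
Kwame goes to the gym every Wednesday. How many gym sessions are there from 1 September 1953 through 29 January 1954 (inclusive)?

1 September 1953 is a Tuesday.
That's 151 days from start to end, counting both.
151 = 7 × 21 + 4, so there are 21 full weeks plus 4 extra days.
Each full week contributes one Wednesday: 21 so far.
The 4 extra days are Tue, Wed, Thu, Fri — 1 of them qualifies.
Total: 21 + 1 = 22.

22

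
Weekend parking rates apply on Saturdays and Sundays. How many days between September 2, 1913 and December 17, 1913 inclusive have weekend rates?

September 2, 1913 is a Tuesday.
That's 107 days from start to end, counting both.
107 = 7 × 15 + 2, so there are 15 full weeks plus 2 extra days.
Each full week contributes 2 weekend days (Sat, Sun): 15 × 2 = 30.
The 2 extra days are Tuesday, Wednesday — none qualify.
Total: 30 + 0 = 30.

30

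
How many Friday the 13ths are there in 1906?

The 13th falls on a Friday when the month's 13th has weekday Fri.
Jan 13 is Sat; Feb 13 is Tue; Mar 13 is Tue; Apr 13 is Fri ✓; May 13 is Sun; Jun 13 is Wed; Jul 13 is Fri ✓; Aug 13 is Mon; Sep 13 is Thu; Oct 13 is Sat; Nov 13 is Tue; Dec 13 is Thu.
Friday the 13ths: Apr, Jul.

2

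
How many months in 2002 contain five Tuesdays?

A month has five Tuesdays exactly when Tuesday falls within its first (length − 28) days.
Jan: 31 days, starts Tue → 5 of Tue, Wed, Thu ✓
Feb: 28 days, starts Fri → 5 of (none)
Mar: 31 days, starts Fri → 5 of Fri, Sat, Sun
Apr: 30 days, starts Mon → 5 of Mon, Tue ✓
May: 31 days, starts Wed → 5 of Wed, Thu, Fri
Jun: 30 days, starts Sat → 5 of Sat, Sun
Jul: 31 days, starts Mon → 5 of Mon, Tue, Wed ✓
Aug: 31 days, starts Thu → 5 of Thu, Fri, Sat
Sep: 30 days, starts Sun → 5 of Sun, Mon
Oct: 31 days, starts Tue → 5 of Tue, Wed, Thu ✓
Nov: 30 days, starts Fri → 5 of Fri, Sat
Dec: 31 days, starts Sun → 5 of Sun, Mon, Tue ✓
Months with five Tuesdays: Jan, Apr, Jul, Oct, Dec.

5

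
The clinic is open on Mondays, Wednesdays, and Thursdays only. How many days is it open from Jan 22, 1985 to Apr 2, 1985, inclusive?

30

Jan 22, 1985 is a Tuesday.
That's 71 days from start to end, counting both.
71 = 7 × 10 + 1, so there are 10 full weeks plus 1 extra day.
Each full week contributes 3 days from the set (Mon, Wed, Thu): 10 × 3 = 30.
The 1 extra day is Tuesday — none qualify.
Total: 30 + 0 = 30.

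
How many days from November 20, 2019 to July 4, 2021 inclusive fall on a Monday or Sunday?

November 20, 2019 is a Wednesday.
The range spans 593 days (inclusive of both endpoints).
593 = 7 × 84 + 5, so there are 84 full weeks plus 5 extra days.
Each full week contributes 2 days from the set (Mon, Sun): 84 × 2 = 168.
The 5 extra days are Wednesday, Thursday, Friday, Saturday, Sunday — 1 of them qualifies.
Total: 168 + 1 = 169.

169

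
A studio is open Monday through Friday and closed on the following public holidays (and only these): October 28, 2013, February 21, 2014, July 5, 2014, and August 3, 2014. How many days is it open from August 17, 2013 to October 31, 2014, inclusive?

313

August 17, 2013 is a Saturday.
That's 441 days from start to end, counting both.
441 = 7 × 63, so the span is exactly 63 full weeks.
Each full week contributes 5 weekdays (Mon–Fri): 63 × 5 = 315.
Total: 315.
Holidays: October 28, 2013 (Mon); February 21, 2014 (Fri); July 5, 2014 (Sat); August 3, 2014 (Sun).
2 of the 4 holidays fall on weekdays; the rest are weekends and were already excluded.
Business days: 315 − 2 = 313.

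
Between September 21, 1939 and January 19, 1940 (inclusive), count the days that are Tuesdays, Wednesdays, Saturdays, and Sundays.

68

September 21, 1939 is a Thursday.
The range spans 121 days (inclusive of both endpoints).
121 = 7 × 17 + 2, so there are 17 full weeks plus 2 extra days.
Each full week contributes 4 days from the set (Tue, Wed, Sat, Sun): 17 × 4 = 68.
The 2 extra days are Thu, Fri — none qualify.
Total: 68 + 0 = 68.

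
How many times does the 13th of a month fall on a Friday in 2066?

The 13th falls on a Friday when the month's 13th has weekday Fri.
Jan 13 is Wed; Feb 13 is Sat; Mar 13 is Sat; Apr 13 is Tue; May 13 is Thu; Jun 13 is Sun; Jul 13 is Tue; Aug 13 is Fri ✓; Sep 13 is Mon; Oct 13 is Wed; Nov 13 is Sat; Dec 13 is Mon.
Friday the 13ths: Aug.

1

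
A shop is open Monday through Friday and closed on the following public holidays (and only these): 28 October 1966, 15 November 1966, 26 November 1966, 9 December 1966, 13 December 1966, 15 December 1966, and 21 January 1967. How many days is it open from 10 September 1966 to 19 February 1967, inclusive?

110

10 September 1966 is a Saturday.
The range spans 163 days (inclusive of both endpoints).
163 = 7 × 23 + 2, so there are 23 full weeks plus 2 extra days.
Each full week contributes 5 weekdays (Mon–Fri): 23 × 5 = 115.
The 2 extra days are Sat, Sun — none qualify.
Total: 115 + 0 = 115.
Holidays: 28 October 1966 (Fri); 15 November 1966 (Tue); 26 November 1966 (Sat); 9 December 1966 (Fri); 13 December 1966 (Tue); 15 December 1966 (Thu); 21 January 1967 (Sat).
5 of the 7 holidays fall on weekdays; the rest are weekends and were already excluded.
Business days: 115 − 5 = 110.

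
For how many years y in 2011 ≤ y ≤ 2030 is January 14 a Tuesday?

Day of week of January 14 in each year:
2011: Fri, 2012: Sat, 2013: Mon, 2014: Tue ✓, 2015: Wed, 2016: Thu, 2017: Sat, 2018: Sun, 2019: Mon, 2020: Tue ✓, 2021: Thu, 2022: Fri, 2023: Sat, 2024: Sun, 2025: Tue ✓, 2026: Wed, 2027: Thu, 2028: Fri, 2029: Sun, 2030: Mon
Tuesdays: 2014, 2020, 2025.

3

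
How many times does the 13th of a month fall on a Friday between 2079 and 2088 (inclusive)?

Friday-the-13ths by year:
2079: Jan, Oct
2080: Sep, Dec
2081: Jun
2082: Feb, Mar, Nov
2083: Aug
2084: Oct
2085: Apr, Jul
2086: Sep, Dec
2087: Jun
2088: Feb, Aug

17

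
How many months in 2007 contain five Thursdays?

A month has five Thursdays exactly when Thursday falls within its first (length − 28) days.
Jan: 31 days, starts Mon → 5 of Mon, Tue, Wed
Feb: 28 days, starts Thu → 5 of (none)
Mar: 31 days, starts Thu → 5 of Thu, Fri, Sat ✓
Apr: 30 days, starts Sun → 5 of Sun, Mon
May: 31 days, starts Tue → 5 of Tue, Wed, Thu ✓
Jun: 30 days, starts Fri → 5 of Fri, Sat
Jul: 31 days, starts Sun → 5 of Sun, Mon, Tue
Aug: 31 days, starts Wed → 5 of Wed, Thu, Fri ✓
Sep: 30 days, starts Sat → 5 of Sat, Sun
Oct: 31 days, starts Mon → 5 of Mon, Tue, Wed
Nov: 30 days, starts Thu → 5 of Thu, Fri ✓
Dec: 31 days, starts Sat → 5 of Sat, Sun, Mon
Months with five Thursdays: Mar, May, Aug, Nov.

4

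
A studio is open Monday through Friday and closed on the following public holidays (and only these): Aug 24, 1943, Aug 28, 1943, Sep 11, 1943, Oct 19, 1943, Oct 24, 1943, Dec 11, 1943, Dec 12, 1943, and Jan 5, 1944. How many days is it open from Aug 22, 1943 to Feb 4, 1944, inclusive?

117

Aug 22, 1943 is a Sunday.
The range spans 167 days (inclusive of both endpoints).
167 = 7 × 23 + 6, so there are 23 full weeks plus 6 extra days.
Each full week contributes 5 weekdays (Mon–Fri): 23 × 5 = 115.
The 6 extra days are Sunday, Monday, Tuesday, Wednesday, Thursday, Friday — 5 of them qualify.
Total: 115 + 5 = 120.
Holidays: Aug 24, 1943 (Tue); Aug 28, 1943 (Sat); Sep 11, 1943 (Sat); Oct 19, 1943 (Tue); Oct 24, 1943 (Sun); Dec 11, 1943 (Sat); Dec 12, 1943 (Sun); Jan 5, 1944 (Wed).
3 of the 8 holidays fall on weekdays; the rest are weekends and were already excluded.
Business days: 120 − 3 = 117.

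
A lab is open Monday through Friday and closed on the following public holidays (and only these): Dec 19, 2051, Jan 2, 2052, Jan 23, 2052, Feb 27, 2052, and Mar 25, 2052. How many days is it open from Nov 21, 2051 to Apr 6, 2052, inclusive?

Nov 21, 2051 is a Tuesday.
The range spans 138 days (inclusive of both endpoints).
138 = 7 × 19 + 5, so there are 19 full weeks plus 5 extra days.
Each full week contributes 5 weekdays (Mon–Fri): 19 × 5 = 95.
The 5 extra days are Tue, Wed, Thu, Fri, Sat — 4 of them qualify.
Total: 95 + 4 = 99.
Holidays: Dec 19, 2051 (Tue); Jan 2, 2052 (Tue); Jan 23, 2052 (Tue); Feb 27, 2052 (Tue); Mar 25, 2052 (Mon).
All 5 holidays fall on weekdays, so subtract 5.
Business days: 99 − 5 = 94.

94 business days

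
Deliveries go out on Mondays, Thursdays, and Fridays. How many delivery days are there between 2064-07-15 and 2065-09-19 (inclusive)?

2064-07-15 is a Tuesday.
From 2064-07-15 to 2065-09-19 is 432 days inclusive.
432 = 7 × 61 + 5, so there are 61 full weeks plus 5 extra days.
Each full week contributes 3 days from the set (Mon, Thu, Fri): 61 × 3 = 183.
The 5 extra days are Tuesday, Wednesday, Thursday, Friday, Saturday — 2 of them qualify.
Total: 183 + 2 = 185.

185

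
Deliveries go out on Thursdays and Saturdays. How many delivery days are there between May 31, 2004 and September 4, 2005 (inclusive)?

132

May 31, 2004 is a Monday.
From May 31, 2004 to September 4, 2005 is 462 days inclusive.
462 = 7 × 66, so the span is exactly 66 full weeks.
Each full week contributes 2 days from the set (Thu, Sat): 66 × 2 = 132.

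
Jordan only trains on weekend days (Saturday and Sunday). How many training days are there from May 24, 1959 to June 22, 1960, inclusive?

113

May 24, 1959 is a Sunday.
That's 396 days from start to end, counting both.
396 = 7 × 56 + 4, so there are 56 full weeks plus 4 extra days.
Each full week contributes 2 weekend days (Sat, Sun): 56 × 2 = 112.
The 4 extra days are Sunday, Monday, Tuesday, Wednesday — 1 of them qualifies.
Total: 112 + 1 = 113.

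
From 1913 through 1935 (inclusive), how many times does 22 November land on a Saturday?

4

Day of week of November 22 in each year:
1913: Sat ✓, 1914: Sun, 1915: Mon, 1916: Wed, 1917: Thu, 1918: Fri, 1919: Sat ✓, 1920: Mon, 1921: Tue, 1922: Wed, 1923: Thu, 1924: Sat ✓, 1925: Sun, 1926: Mon, 1927: Tue, 1928: Thu, 1929: Fri, 1930: Sat ✓, 1931: Sun, 1932: Tue, 1933: Wed, 1934: Thu, 1935: Fri
Saturdays: 1913, 1919, 1924, 1930.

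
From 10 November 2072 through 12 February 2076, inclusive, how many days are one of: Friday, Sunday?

340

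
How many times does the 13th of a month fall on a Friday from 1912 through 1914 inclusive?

6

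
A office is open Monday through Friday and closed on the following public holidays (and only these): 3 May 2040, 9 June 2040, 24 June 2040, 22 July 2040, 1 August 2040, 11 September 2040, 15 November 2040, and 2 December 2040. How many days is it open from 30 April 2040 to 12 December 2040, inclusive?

159

30 April 2040 is a Monday.
From 30 April 2040 to 12 December 2040 is 227 days inclusive.
227 = 7 × 32 + 3, so there are 32 full weeks plus 3 extra days.
Each full week contributes 5 weekdays (Mon–Fri): 32 × 5 = 160.
The 3 extra days are Mon, Tue, Wed — 3 of them qualify.
Total: 160 + 3 = 163.
Holidays: 3 May 2040 (Thu); 9 June 2040 (Sat); 24 June 2040 (Sun); 22 July 2040 (Sun); 1 August 2040 (Wed); 11 September 2040 (Tue); 15 November 2040 (Thu); 2 December 2040 (Sun).
4 of the 8 holidays fall on weekdays; the rest are weekends and were already excluded.
Business days: 163 − 4 = 159.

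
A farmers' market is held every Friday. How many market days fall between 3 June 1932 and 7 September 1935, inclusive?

171 Fridays

3 June 1932 is a Friday.
That's 1192 days from start to end, counting both.
1192 = 7 × 170 + 2, so there are 170 full weeks plus 2 extra days.
Each full week contributes one Friday: 170 so far.
The 2 extra days are Friday, Saturday — 1 of them qualifies.
Total: 170 + 1 = 171.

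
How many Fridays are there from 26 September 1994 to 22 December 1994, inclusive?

12

26 September 1994 is a Monday.
From 26 September 1994 to 22 December 1994 is 88 days inclusive.
88 = 7 × 12 + 4, so there are 12 full weeks plus 4 extra days.
Each full week contributes one Friday: 12 so far.
The 4 extra days are Mon, Tue, Wed, Thu — none qualify.
Total: 12 + 0 = 12.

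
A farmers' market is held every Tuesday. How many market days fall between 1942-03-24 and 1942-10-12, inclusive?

29 Tuesdays

1942-03-24 is a Tuesday.
That's 203 days from start to end, counting both.
203 = 7 × 29, so the span is exactly 29 full weeks.
Each full week contributes one Tuesday: 29 so far.
Total: 29.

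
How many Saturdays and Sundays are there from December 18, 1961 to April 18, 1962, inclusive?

34

December 18, 1961 is a Monday.
From December 18, 1961 to April 18, 1962 is 122 days inclusive.
122 = 7 × 17 + 3, so there are 17 full weeks plus 3 extra days.
Each full week contributes 2 weekend days (Sat, Sun): 17 × 2 = 34.
The 3 extra days are Monday, Tuesday, Wednesday — none qualify.
Total: 34 + 0 = 34.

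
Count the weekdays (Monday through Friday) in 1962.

261

1 January 1962 is a Monday.
The range spans 365 days (inclusive of both endpoints).
365 = 7 × 52 + 1, so there are 52 full weeks plus 1 extra day.
Each full week contributes 5 weekdays (Mon–Fri): 52 × 5 = 260.
The 1 extra day is Mon — 1 of them qualifies.
Total: 260 + 1 = 261.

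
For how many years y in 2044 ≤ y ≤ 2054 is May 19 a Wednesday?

Day of week of May 19 in each year:
2044: Thu, 2045: Fri, 2046: Sat, 2047: Sun, 2048: Tue, 2049: Wed ✓, 2050: Thu, 2051: Fri, 2052: Sun, 2053: Mon, 2054: Tue
Wednesdays: 2049.

1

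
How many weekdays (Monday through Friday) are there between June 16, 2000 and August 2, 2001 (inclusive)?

295

June 16, 2000 is a Friday.
The range spans 413 days (inclusive of both endpoints).
413 = 7 × 59, so the span is exactly 59 full weeks.
Each full week contributes 5 weekdays (Mon–Fri): 59 × 5 = 295.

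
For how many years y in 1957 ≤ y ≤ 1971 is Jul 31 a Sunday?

2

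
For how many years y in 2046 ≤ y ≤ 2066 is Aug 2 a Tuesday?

Day of week of August 2 in each year:
2046: Thu, 2047: Fri, 2048: Sun, 2049: Mon, 2050: Tue ✓, 2051: Wed, 2052: Fri, 2053: Sat, 2054: Sun, 2055: Mon, 2056: Wed, 2057: Thu, 2058: Fri, 2059: Sat, 2060: Mon, 2061: Tue ✓, 2062: Wed, 2063: Thu, 2064: Sat, 2065: Sun, 2066: Mon
Tuesdays: 2050, 2061.

2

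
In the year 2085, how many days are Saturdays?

52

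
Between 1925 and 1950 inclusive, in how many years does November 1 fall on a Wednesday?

4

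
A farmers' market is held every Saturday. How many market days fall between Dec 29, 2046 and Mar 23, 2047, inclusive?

13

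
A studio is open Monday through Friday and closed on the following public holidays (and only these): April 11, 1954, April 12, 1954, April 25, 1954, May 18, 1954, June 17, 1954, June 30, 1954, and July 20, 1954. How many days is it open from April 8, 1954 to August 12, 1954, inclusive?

86 working days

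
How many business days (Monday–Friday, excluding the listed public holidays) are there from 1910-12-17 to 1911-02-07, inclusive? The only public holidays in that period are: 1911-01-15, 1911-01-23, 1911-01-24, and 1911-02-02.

1910-12-17 is a Saturday.
From 1910-12-17 to 1911-02-07 is 53 days inclusive.
53 = 7 × 7 + 4, so there are 7 full weeks plus 4 extra days.
Each full week contributes 5 weekdays (Mon–Fri): 7 × 5 = 35.
The 4 extra days are Saturday, Sunday, Monday, Tuesday — 2 of them qualify.
Total: 35 + 2 = 37.
Holidays: 1911-01-15 (Sun); 1911-01-23 (Mon); 1911-01-24 (Tue); 1911-02-02 (Thu).
3 of the 4 holidays fall on weekdays; the rest are weekends and were already excluded.
Business days: 37 − 3 = 34.

34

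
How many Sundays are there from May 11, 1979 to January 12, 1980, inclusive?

35

May 11, 1979 is a Friday.
The range spans 247 days (inclusive of both endpoints).
247 = 7 × 35 + 2, so there are 35 full weeks plus 2 extra days.
Each full week contributes one Sunday: 35 so far.
The 2 extra days are Fri, Sat — none qualify.
Total: 35 + 0 = 35.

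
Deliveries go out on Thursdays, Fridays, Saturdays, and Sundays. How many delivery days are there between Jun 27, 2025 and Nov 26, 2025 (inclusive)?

Jun 27, 2025 is a Friday.
That's 153 days from start to end, counting both.
153 = 7 × 21 + 6, so there are 21 full weeks plus 6 extra days.
Each full week contributes 4 days from the set (Thu, Fri, Sat, Sun): 21 × 4 = 84.
The 6 extra days are Friday, Saturday, Sunday, Monday, Tuesday, Wednesday — 3 of them qualify.
Total: 84 + 3 = 87.

87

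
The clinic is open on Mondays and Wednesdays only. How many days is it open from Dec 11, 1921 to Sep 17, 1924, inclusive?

290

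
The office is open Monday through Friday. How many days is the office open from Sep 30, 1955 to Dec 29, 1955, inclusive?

65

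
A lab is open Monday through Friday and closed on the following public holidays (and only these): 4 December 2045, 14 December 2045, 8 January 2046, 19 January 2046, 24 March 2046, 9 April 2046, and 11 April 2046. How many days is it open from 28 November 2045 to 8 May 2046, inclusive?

28 November 2045 is a Tuesday.
The range spans 162 days (inclusive of both endpoints).
162 = 7 × 23 + 1, so there are 23 full weeks plus 1 extra day.
Each full week contributes 5 weekdays (Mon–Fri): 23 × 5 = 115.
The 1 extra day is Tue — 1 of them qualifies.
Total: 115 + 1 = 116.
Holidays: 4 December 2045 (Mon); 14 December 2045 (Thu); 8 January 2046 (Mon); 19 January 2046 (Fri); 24 March 2046 (Sat); 9 April 2046 (Mon); 11 April 2046 (Wed).
6 of the 7 holidays fall on weekdays; the rest are weekends and were already excluded.
Business days: 116 − 6 = 110.

110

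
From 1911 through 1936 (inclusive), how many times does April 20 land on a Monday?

Day of week of April 20 in each year:
1911: Thu, 1912: Sat, 1913: Sun, 1914: Mon ✓, 1915: Tue, 1916: Thu, 1917: Fri, 1918: Sat, 1919: Sun, 1920: Tue, 1921: Wed, 1922: Thu, 1923: Fri, 1924: Sun, 1925: Mon ✓, 1926: Tue, 1927: Wed, 1928: Fri, 1929: Sat, 1930: Sun, 1931: Mon ✓, 1932: Wed, 1933: Thu, 1934: Fri, 1935: Sat, 1936: Mon ✓
Mondays: 1914, 1925, 1931, 1936.

4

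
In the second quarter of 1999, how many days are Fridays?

13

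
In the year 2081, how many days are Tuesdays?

52

January 1, 2081 is a Wednesday.
The range spans 365 days (inclusive of both endpoints).
365 = 7 × 52 + 1, so there are 52 full weeks plus 1 extra day.
Each full week contributes one Tuesday: 52 so far.
The 1 extra day is Wed — none qualify.
Total: 52 + 0 = 52.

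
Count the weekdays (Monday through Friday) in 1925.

261

1 January 1925 is a Thursday.
The range spans 365 days (inclusive of both endpoints).
365 = 7 × 52 + 1, so there are 52 full weeks plus 1 extra day.
Each full week contributes 5 weekdays (Mon–Fri): 52 × 5 = 260.
The 1 extra day is Thursday — 1 of them qualifies.
Total: 260 + 1 = 261.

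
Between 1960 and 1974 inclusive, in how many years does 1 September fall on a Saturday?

2

Day of week of September 1 in each year:
1960: Thu, 1961: Fri, 1962: Sat ✓, 1963: Sun, 1964: Tue, 1965: Wed, 1966: Thu, 1967: Fri, 1968: Sun, 1969: Mon, 1970: Tue, 1971: Wed, 1972: Fri, 1973: Sat ✓, 1974: Sun
Saturdays: 1962, 1973.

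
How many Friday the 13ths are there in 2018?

2

The 13th falls on a Friday when the month's 13th has weekday Fri.
Jan 13 is Sat; Feb 13 is Tue; Mar 13 is Tue; Apr 13 is Fri ✓; May 13 is Sun; Jun 13 is Wed; Jul 13 is Fri ✓; Aug 13 is Mon; Sep 13 is Thu; Oct 13 is Sat; Nov 13 is Tue; Dec 13 is Thu.
Friday the 13ths: Apr, Jul.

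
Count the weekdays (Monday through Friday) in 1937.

1937-01-01 is a Friday.
From 1937-01-01 to 1937-12-31 is 365 days inclusive.
365 = 7 × 52 + 1, so there are 52 full weeks plus 1 extra day.
Each full week contributes 5 weekdays (Mon–Fri): 52 × 5 = 260.
The 1 extra day is Fri — 1 of them qualifies.
Total: 260 + 1 = 261.

261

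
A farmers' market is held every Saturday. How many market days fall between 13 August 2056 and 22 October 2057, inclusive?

62

13 August 2056 is a Sunday.
That's 436 days from start to end, counting both.
436 = 7 × 62 + 2, so there are 62 full weeks plus 2 extra days.
Each full week contributes one Saturday: 62 so far.
The 2 extra days are Sun, Mon — none qualify.
Total: 62 + 0 = 62.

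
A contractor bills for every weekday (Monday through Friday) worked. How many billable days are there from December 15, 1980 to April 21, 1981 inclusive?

92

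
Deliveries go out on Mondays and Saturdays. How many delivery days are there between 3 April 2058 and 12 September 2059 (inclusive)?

3 April 2058 is a Wednesday.
The range spans 528 days (inclusive of both endpoints).
528 = 7 × 75 + 3, so there are 75 full weeks plus 3 extra days.
Each full week contributes 2 days from the set (Mon, Sat): 75 × 2 = 150.
The 3 extra days are Wed, Thu, Fri — none qualify.
Total: 150 + 0 = 150.

150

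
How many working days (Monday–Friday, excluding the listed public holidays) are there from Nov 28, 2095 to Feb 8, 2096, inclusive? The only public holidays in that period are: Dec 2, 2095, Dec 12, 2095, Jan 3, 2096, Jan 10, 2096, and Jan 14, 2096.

49 working days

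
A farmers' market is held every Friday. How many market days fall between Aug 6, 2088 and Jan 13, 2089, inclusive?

23 Fridays

Aug 6, 2088 is a Friday.
From Aug 6, 2088 to Jan 13, 2089 is 161 days inclusive.
161 = 7 × 23, so the span is exactly 23 full weeks.
Each full week contributes one Friday: 23 so far.
Total: 23.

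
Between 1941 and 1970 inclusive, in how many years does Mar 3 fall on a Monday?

Day of week of March 3 in each year:
1941: Mon ✓, 1942: Tue, 1943: Wed, 1944: Fri, 1945: Sat, 1946: Sun, 1947: Mon ✓, 1948: Wed, 1949: Thu, 1950: Fri, 1951: Sat, 1952: Mon ✓, 1953: Tue, 1954: Wed, 1955: Thu, 1956: Sat, 1957: Sun, 1958: Mon ✓, 1959: Tue, 1960: Thu, 1961: Fri, 1962: Sat, 1963: Sun, 1964: Tue, 1965: Wed, 1966: Thu, 1967: Fri, 1968: Sun, 1969: Mon ✓, 1970: Tue
Mondays: 1941, 1947, 1952, 1958, 1969.

5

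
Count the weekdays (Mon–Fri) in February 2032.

2032-02-01 is a Sunday.
The range spans 29 days (inclusive of both endpoints).
29 = 7 × 4 + 1, so there are 4 full weeks plus 1 extra day.
Each full week contributes 5 weekdays (Mon–Fri): 4 × 5 = 20.
The 1 extra day is Sunday — none qualify.
Total: 20 + 0 = 20.

20 weekdays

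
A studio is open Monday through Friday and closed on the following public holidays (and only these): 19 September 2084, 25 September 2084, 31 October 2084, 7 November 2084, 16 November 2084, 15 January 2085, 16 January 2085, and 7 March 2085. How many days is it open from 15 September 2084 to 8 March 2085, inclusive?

15 September 2084 is a Friday.
The range spans 175 days (inclusive of both endpoints).
175 = 7 × 25, so the span is exactly 25 full weeks.
Each full week contributes 5 weekdays (Mon–Fri): 25 × 5 = 125.
Holidays: 19 September 2084 (Tue); 25 September 2084 (Mon); 31 October 2084 (Tue); 7 November 2084 (Tue); 16 November 2084 (Thu); 15 January 2085 (Mon); 16 January 2085 (Tue); 7 March 2085 (Wed).
All 8 holidays fall on weekdays, so subtract 8.
Business days: 125 − 8 = 117.

117 business days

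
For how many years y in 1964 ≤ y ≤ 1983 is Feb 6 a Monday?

2

Day of week of February 6 in each year:
1964: Thu, 1965: Sat, 1966: Sun, 1967: Mon ✓, 1968: Tue, 1969: Thu, 1970: Fri, 1971: Sat, 1972: Sun, 1973: Tue, 1974: Wed, 1975: Thu, 1976: Fri, 1977: Sun, 1978: Mon ✓, 1979: Tue, 1980: Wed, 1981: Fri, 1982: Sat, 1983: Sun
Mondays: 1967, 1978.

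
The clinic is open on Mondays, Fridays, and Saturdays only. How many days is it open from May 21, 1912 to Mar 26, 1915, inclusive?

445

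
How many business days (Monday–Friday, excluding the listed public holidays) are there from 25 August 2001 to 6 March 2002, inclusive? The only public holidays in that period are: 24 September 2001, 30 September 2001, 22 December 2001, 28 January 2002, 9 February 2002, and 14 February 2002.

25 August 2001 is a Saturday.
From 25 August 2001 to 6 March 2002 is 194 days inclusive.
194 = 7 × 27 + 5, so there are 27 full weeks plus 5 extra days.
Each full week contributes 5 weekdays (Mon–Fri): 27 × 5 = 135.
The 5 extra days are Saturday, Sunday, Monday, Tuesday, Wednesday — 3 of them qualify.
Total: 135 + 3 = 138.
Holidays: 24 September 2001 (Mon); 30 September 2001 (Sun); 22 December 2001 (Sat); 28 January 2002 (Mon); 9 February 2002 (Sat); 14 February 2002 (Thu).
3 of the 6 holidays fall on weekdays; the rest are weekends and were already excluded.
Business days: 138 − 3 = 135.

135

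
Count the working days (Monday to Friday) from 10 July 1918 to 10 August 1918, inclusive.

23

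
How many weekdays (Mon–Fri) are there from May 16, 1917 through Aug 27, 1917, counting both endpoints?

74

May 16, 1917 is a Wednesday.
That's 104 days from start to end, counting both.
104 = 7 × 14 + 6, so there are 14 full weeks plus 6 extra days.
Each full week contributes 5 weekdays (Mon–Fri): 14 × 5 = 70.
The 6 extra days are Wednesday, Thursday, Friday, Saturday, Sunday, Monday — 4 of them qualify.
Total: 70 + 4 = 74.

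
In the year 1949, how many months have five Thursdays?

4

A month has five Thursdays exactly when Thursday falls within its first (length − 28) days.
Jan: 31 days, starts Sat → 5 of Sat, Sun, Mon
Feb: 28 days, starts Tue → 5 of (none)
Mar: 31 days, starts Tue → 5 of Tue, Wed, Thu ✓
Apr: 30 days, starts Fri → 5 of Fri, Sat
May: 31 days, starts Sun → 5 of Sun, Mon, Tue
Jun: 30 days, starts Wed → 5 of Wed, Thu ✓
Jul: 31 days, starts Fri → 5 of Fri, Sat, Sun
Aug: 31 days, starts Mon → 5 of Mon, Tue, Wed
Sep: 30 days, starts Thu → 5 of Thu, Fri ✓
Oct: 31 days, starts Sat → 5 of Sat, Sun, Mon
Nov: 30 days, starts Tue → 5 of Tue, Wed
Dec: 31 days, starts Thu → 5 of Thu, Fri, Sat ✓
Months with five Thursdays: Mar, Jun, Sep, Dec.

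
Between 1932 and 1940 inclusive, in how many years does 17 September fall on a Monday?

Day of week of September 17 in each year:
1932: Sat, 1933: Sun, 1934: Mon ✓, 1935: Tue, 1936: Thu, 1937: Fri, 1938: Sat, 1939: Sun, 1940: Tue
Mondays: 1934.

1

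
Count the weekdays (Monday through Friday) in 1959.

1959-01-01 is a Thursday.
From 1959-01-01 to 1959-12-31 is 365 days inclusive.
365 = 7 × 52 + 1, so there are 52 full weeks plus 1 extra day.
Each full week contributes 5 weekdays (Mon–Fri): 52 × 5 = 260.
The 1 extra day is Thursday — 1 of them qualifies.
Total: 260 + 1 = 261.

261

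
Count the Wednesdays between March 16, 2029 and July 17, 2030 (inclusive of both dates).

70 Wednesdays

March 16, 2029 is a Friday.
That's 489 days from start to end, counting both.
489 = 7 × 69 + 6, so there are 69 full weeks plus 6 extra days.
Each full week contributes one Wednesday: 69 so far.
The 6 extra days are Friday, Saturday, Sunday, Monday, Tuesday, Wednesday — 1 of them qualifies.
Total: 69 + 1 = 70.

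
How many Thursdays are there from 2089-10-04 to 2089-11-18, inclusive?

2089-10-04 is a Tuesday.
That's 46 days from start to end, counting both.
46 = 7 × 6 + 4, so there are 6 full weeks plus 4 extra days.
Each full week contributes one Thursday: 6 so far.
The 4 extra days are Tue, Wed, Thu, Fri — 1 of them qualifies.
Total: 6 + 1 = 7.

7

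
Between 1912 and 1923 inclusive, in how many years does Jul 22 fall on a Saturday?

Day of week of July 22 in each year:
1912: Mon, 1913: Tue, 1914: Wed, 1915: Thu, 1916: Sat ✓, 1917: Sun, 1918: Mon, 1919: Tue, 1920: Thu, 1921: Fri, 1922: Sat ✓, 1923: Sun
Saturdays: 1916, 1922.

2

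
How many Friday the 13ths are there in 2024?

2

The 13th falls on a Friday when the month's 13th has weekday Fri.
Jan 13 is Sat; Feb 13 is Tue; Mar 13 is Wed; Apr 13 is Sat; May 13 is Mon; Jun 13 is Thu; Jul 13 is Sat; Aug 13 is Tue; Sep 13 is Fri ✓; Oct 13 is Sun; Nov 13 is Wed; Dec 13 is Fri ✓.
Friday the 13ths: Sep, Dec.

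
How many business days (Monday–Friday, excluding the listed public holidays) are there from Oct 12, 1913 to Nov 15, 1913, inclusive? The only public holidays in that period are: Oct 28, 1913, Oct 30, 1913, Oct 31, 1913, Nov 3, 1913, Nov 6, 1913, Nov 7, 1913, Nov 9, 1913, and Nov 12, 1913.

Oct 12, 1913 is a Sunday.
That's 35 days from start to end, counting both.
35 = 7 × 5, so the span is exactly 5 full weeks.
Each full week contributes 5 weekdays (Mon–Fri): 5 × 5 = 25.
Holidays: Oct 28, 1913 (Tue); Oct 30, 1913 (Thu); Oct 31, 1913 (Fri); Nov 3, 1913 (Mon); Nov 6, 1913 (Thu); Nov 7, 1913 (Fri); Nov 9, 1913 (Sun); Nov 12, 1913 (Wed).
7 of the 8 holidays fall on weekdays; the rest are weekends and were already excluded.
Business days: 25 − 7 = 18.

18 business days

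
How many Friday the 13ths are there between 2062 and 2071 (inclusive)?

Friday-the-13ths by year:
2062: Jan, Oct
2063: Apr, Jul
2064: Jun
2065: Feb, Mar, Nov
2066: Aug
2067: May
2068: Jan, Apr, Jul
2069: Sep, Dec
2070: Jun
2071: Feb, Mar, Nov

19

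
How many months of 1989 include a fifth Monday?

4

A month has five Mondays exactly when Monday falls within its first (length − 28) days.
Jan: 31 days, starts Sun → 5 of Sun, Mon, Tue ✓
Feb: 28 days, starts Wed → 5 of (none)
Mar: 31 days, starts Wed → 5 of Wed, Thu, Fri
Apr: 30 days, starts Sat → 5 of Sat, Sun
May: 31 days, starts Mon → 5 of Mon, Tue, Wed ✓
Jun: 30 days, starts Thu → 5 of Thu, Fri
Jul: 31 days, starts Sat → 5 of Sat, Sun, Mon ✓
Aug: 31 days, starts Tue → 5 of Tue, Wed, Thu
Sep: 30 days, starts Fri → 5 of Fri, Sat
Oct: 31 days, starts Sun → 5 of Sun, Mon, Tue ✓
Nov: 30 days, starts Wed → 5 of Wed, Thu
Dec: 31 days, starts Fri → 5 of Fri, Sat, Sun
Months with five Mondays: Jan, May, Jul, Oct.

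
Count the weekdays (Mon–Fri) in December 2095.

22

Dec 1, 2095 is a Thursday.
That's 31 days from start to end, counting both.
31 = 7 × 4 + 3, so there are 4 full weeks plus 3 extra days.
Each full week contributes 5 weekdays (Mon–Fri): 4 × 5 = 20.
The 3 extra days are Thursday, Friday, Saturday — 2 of them qualify.
Total: 20 + 2 = 22.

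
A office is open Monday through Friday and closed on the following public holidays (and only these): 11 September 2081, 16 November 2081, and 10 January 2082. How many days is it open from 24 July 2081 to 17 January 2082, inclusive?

24 July 2081 is a Thursday.
That's 178 days from start to end, counting both.
178 = 7 × 25 + 3, so there are 25 full weeks plus 3 extra days.
Each full week contributes 5 weekdays (Mon–Fri): 25 × 5 = 125.
The 3 extra days are Thu, Fri, Sat — 2 of them qualify.
Total: 125 + 2 = 127.
Holidays: 11 September 2081 (Thu); 16 November 2081 (Sun); 10 January 2082 (Sat).
1 of the 3 holidays fall on weekdays; the rest are weekends and were already excluded.
Business days: 127 − 1 = 126.

126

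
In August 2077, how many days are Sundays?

2077-08-01 is a Sunday.
From 2077-08-01 to 2077-08-31 is 31 days inclusive.
31 = 7 × 4 + 3, so there are 4 full weeks plus 3 extra days.
Each full week contributes one Sunday: 4 so far.
The 3 extra days are Sun, Mon, Tue — 1 of them qualifies.
Total: 4 + 1 = 5.

5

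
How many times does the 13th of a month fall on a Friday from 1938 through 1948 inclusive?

18

Friday-the-13ths by year:
1938: May
1939: Jan, Oct
1940: Sep, Dec
1941: Jun
1942: Feb, Mar, Nov
1943: Aug
1944: Oct
1945: Apr, Jul
1946: Sep, Dec
1947: Jun
1948: Feb, Aug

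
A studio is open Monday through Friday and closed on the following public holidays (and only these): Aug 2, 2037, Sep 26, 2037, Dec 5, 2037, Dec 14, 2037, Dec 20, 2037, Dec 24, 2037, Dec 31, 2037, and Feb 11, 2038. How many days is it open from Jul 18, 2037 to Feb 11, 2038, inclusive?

145

Jul 18, 2037 is a Saturday.
From Jul 18, 2037 to Feb 11, 2038 is 209 days inclusive.
209 = 7 × 29 + 6, so there are 29 full weeks plus 6 extra days.
Each full week contributes 5 weekdays (Mon–Fri): 29 × 5 = 145.
The 6 extra days are Sat, Sun, Mon, Tue, Wed, Thu — 4 of them qualify.
Total: 145 + 4 = 149.
Holidays: Aug 2, 2037 (Sun); Sep 26, 2037 (Sat); Dec 5, 2037 (Sat); Dec 14, 2037 (Mon); Dec 20, 2037 (Sun); Dec 24, 2037 (Thu); Dec 31, 2037 (Thu); Feb 11, 2038 (Thu).
4 of the 8 holidays fall on weekdays; the rest are weekends and were already excluded.
Business days: 149 − 4 = 145.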